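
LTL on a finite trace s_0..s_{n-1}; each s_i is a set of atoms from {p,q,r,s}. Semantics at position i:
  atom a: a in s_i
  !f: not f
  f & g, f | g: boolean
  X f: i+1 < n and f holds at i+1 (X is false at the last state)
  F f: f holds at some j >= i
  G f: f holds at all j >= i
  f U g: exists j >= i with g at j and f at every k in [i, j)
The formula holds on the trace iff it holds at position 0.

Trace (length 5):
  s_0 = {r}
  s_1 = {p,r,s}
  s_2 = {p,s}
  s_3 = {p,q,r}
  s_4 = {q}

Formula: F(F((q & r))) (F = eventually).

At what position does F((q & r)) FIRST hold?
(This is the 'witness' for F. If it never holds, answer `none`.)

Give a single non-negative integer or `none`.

Answer: 0

Derivation:
s_0={r}: F((q & r))=True (q & r)=False q=False r=True
s_1={p,r,s}: F((q & r))=True (q & r)=False q=False r=True
s_2={p,s}: F((q & r))=True (q & r)=False q=False r=False
s_3={p,q,r}: F((q & r))=True (q & r)=True q=True r=True
s_4={q}: F((q & r))=False (q & r)=False q=True r=False
F(F((q & r))) holds; first witness at position 0.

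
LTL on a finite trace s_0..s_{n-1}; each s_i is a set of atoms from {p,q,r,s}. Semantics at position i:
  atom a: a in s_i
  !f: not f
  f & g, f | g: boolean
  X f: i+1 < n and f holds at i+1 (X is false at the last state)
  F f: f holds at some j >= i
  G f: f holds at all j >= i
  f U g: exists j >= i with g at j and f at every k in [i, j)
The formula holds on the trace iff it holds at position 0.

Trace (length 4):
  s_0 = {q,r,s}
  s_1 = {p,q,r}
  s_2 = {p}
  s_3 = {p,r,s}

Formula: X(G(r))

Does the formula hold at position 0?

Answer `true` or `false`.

Answer: false

Derivation:
s_0={q,r,s}: X(G(r))=False G(r)=False r=True
s_1={p,q,r}: X(G(r))=False G(r)=False r=True
s_2={p}: X(G(r))=True G(r)=False r=False
s_3={p,r,s}: X(G(r))=False G(r)=True r=True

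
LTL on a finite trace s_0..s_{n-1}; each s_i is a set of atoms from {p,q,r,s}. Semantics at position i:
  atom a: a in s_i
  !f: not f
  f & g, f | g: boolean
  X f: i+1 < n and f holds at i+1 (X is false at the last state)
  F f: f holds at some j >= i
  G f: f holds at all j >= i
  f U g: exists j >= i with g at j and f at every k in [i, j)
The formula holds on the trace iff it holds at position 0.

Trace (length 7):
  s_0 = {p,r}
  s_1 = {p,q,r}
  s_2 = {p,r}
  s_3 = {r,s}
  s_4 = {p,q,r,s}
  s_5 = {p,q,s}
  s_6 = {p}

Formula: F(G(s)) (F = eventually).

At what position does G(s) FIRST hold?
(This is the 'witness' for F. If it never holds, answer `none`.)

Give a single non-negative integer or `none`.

s_0={p,r}: G(s)=False s=False
s_1={p,q,r}: G(s)=False s=False
s_2={p,r}: G(s)=False s=False
s_3={r,s}: G(s)=False s=True
s_4={p,q,r,s}: G(s)=False s=True
s_5={p,q,s}: G(s)=False s=True
s_6={p}: G(s)=False s=False
F(G(s)) does not hold (no witness exists).

Answer: none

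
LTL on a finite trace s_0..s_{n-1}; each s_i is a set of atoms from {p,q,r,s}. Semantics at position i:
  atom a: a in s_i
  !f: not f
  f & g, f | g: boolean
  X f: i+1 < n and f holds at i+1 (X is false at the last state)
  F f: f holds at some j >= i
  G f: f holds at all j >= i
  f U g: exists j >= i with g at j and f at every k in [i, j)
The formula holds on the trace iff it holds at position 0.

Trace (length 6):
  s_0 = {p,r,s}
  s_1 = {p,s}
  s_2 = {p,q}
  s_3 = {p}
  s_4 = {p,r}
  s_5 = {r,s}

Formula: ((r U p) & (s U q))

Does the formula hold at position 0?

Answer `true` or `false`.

Answer: true

Derivation:
s_0={p,r,s}: ((r U p) & (s U q))=True (r U p)=True r=True p=True (s U q)=True s=True q=False
s_1={p,s}: ((r U p) & (s U q))=True (r U p)=True r=False p=True (s U q)=True s=True q=False
s_2={p,q}: ((r U p) & (s U q))=True (r U p)=True r=False p=True (s U q)=True s=False q=True
s_3={p}: ((r U p) & (s U q))=False (r U p)=True r=False p=True (s U q)=False s=False q=False
s_4={p,r}: ((r U p) & (s U q))=False (r U p)=True r=True p=True (s U q)=False s=False q=False
s_5={r,s}: ((r U p) & (s U q))=False (r U p)=False r=True p=False (s U q)=False s=True q=False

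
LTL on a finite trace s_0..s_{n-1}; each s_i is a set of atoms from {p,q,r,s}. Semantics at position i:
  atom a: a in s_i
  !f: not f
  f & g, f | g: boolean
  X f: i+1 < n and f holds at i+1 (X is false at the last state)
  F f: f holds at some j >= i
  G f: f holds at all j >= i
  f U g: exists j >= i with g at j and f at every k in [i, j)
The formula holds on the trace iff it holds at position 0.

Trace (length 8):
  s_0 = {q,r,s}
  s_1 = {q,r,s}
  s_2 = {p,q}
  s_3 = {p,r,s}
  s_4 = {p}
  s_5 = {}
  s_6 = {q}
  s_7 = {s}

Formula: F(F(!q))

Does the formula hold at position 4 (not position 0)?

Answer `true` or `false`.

s_0={q,r,s}: F(F(!q))=True F(!q)=True !q=False q=True
s_1={q,r,s}: F(F(!q))=True F(!q)=True !q=False q=True
s_2={p,q}: F(F(!q))=True F(!q)=True !q=False q=True
s_3={p,r,s}: F(F(!q))=True F(!q)=True !q=True q=False
s_4={p}: F(F(!q))=True F(!q)=True !q=True q=False
s_5={}: F(F(!q))=True F(!q)=True !q=True q=False
s_6={q}: F(F(!q))=True F(!q)=True !q=False q=True
s_7={s}: F(F(!q))=True F(!q)=True !q=True q=False
Evaluating at position 4: result = True

Answer: true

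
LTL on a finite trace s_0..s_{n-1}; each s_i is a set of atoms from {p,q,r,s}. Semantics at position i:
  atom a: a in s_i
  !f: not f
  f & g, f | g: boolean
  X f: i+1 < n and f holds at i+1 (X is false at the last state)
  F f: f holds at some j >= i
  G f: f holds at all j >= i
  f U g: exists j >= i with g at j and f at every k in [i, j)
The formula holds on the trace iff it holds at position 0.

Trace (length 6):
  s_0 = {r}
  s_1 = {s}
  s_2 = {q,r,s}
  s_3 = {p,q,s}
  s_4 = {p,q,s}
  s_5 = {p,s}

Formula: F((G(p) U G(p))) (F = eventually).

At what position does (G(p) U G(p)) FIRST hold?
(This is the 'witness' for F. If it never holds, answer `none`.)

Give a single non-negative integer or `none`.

s_0={r}: (G(p) U G(p))=False G(p)=False p=False
s_1={s}: (G(p) U G(p))=False G(p)=False p=False
s_2={q,r,s}: (G(p) U G(p))=False G(p)=False p=False
s_3={p,q,s}: (G(p) U G(p))=True G(p)=True p=True
s_4={p,q,s}: (G(p) U G(p))=True G(p)=True p=True
s_5={p,s}: (G(p) U G(p))=True G(p)=True p=True
F((G(p) U G(p))) holds; first witness at position 3.

Answer: 3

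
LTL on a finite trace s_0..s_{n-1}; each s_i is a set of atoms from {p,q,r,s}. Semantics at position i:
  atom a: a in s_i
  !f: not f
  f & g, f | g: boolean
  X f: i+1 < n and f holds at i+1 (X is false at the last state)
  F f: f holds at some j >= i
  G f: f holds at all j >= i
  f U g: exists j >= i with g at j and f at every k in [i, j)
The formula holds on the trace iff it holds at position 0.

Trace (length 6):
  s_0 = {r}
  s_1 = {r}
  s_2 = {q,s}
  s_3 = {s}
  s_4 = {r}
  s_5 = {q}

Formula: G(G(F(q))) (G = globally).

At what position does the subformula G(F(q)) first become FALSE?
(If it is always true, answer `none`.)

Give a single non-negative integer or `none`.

Answer: none

Derivation:
s_0={r}: G(F(q))=True F(q)=True q=False
s_1={r}: G(F(q))=True F(q)=True q=False
s_2={q,s}: G(F(q))=True F(q)=True q=True
s_3={s}: G(F(q))=True F(q)=True q=False
s_4={r}: G(F(q))=True F(q)=True q=False
s_5={q}: G(F(q))=True F(q)=True q=True
G(G(F(q))) holds globally = True
No violation — formula holds at every position.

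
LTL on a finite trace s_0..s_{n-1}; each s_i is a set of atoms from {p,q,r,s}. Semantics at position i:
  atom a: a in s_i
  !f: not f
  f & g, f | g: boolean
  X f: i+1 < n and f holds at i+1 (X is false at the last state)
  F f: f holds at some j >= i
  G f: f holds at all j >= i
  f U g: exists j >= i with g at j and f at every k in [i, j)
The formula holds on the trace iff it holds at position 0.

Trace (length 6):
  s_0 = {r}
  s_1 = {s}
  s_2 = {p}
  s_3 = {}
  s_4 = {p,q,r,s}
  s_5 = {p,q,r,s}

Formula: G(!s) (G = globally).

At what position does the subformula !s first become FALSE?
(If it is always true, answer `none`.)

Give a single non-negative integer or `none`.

Answer: 1

Derivation:
s_0={r}: !s=True s=False
s_1={s}: !s=False s=True
s_2={p}: !s=True s=False
s_3={}: !s=True s=False
s_4={p,q,r,s}: !s=False s=True
s_5={p,q,r,s}: !s=False s=True
G(!s) holds globally = False
First violation at position 1.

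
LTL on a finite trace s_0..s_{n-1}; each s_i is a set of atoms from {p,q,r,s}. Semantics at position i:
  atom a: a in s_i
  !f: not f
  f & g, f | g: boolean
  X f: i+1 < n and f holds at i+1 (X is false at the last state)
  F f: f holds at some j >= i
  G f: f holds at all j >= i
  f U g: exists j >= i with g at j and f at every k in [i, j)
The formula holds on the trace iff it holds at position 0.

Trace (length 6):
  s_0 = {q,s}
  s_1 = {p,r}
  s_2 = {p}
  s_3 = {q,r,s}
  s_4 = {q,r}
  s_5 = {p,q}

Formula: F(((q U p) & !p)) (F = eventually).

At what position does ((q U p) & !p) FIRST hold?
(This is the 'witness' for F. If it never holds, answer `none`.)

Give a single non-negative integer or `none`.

Answer: 0

Derivation:
s_0={q,s}: ((q U p) & !p)=True (q U p)=True q=True p=False !p=True
s_1={p,r}: ((q U p) & !p)=False (q U p)=True q=False p=True !p=False
s_2={p}: ((q U p) & !p)=False (q U p)=True q=False p=True !p=False
s_3={q,r,s}: ((q U p) & !p)=True (q U p)=True q=True p=False !p=True
s_4={q,r}: ((q U p) & !p)=True (q U p)=True q=True p=False !p=True
s_5={p,q}: ((q U p) & !p)=False (q U p)=True q=True p=True !p=False
F(((q U p) & !p)) holds; first witness at position 0.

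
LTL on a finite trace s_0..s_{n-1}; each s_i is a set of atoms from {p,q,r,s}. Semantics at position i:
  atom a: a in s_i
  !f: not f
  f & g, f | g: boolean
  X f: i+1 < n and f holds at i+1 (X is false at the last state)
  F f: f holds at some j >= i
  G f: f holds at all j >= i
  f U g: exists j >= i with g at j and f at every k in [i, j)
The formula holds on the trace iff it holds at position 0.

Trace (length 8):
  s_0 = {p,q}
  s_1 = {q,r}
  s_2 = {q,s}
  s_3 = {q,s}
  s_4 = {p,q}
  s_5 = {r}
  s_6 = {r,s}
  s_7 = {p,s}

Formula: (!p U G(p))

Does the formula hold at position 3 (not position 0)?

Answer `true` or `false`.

s_0={p,q}: (!p U G(p))=False !p=False p=True G(p)=False
s_1={q,r}: (!p U G(p))=False !p=True p=False G(p)=False
s_2={q,s}: (!p U G(p))=False !p=True p=False G(p)=False
s_3={q,s}: (!p U G(p))=False !p=True p=False G(p)=False
s_4={p,q}: (!p U G(p))=False !p=False p=True G(p)=False
s_5={r}: (!p U G(p))=True !p=True p=False G(p)=False
s_6={r,s}: (!p U G(p))=True !p=True p=False G(p)=False
s_7={p,s}: (!p U G(p))=True !p=False p=True G(p)=True
Evaluating at position 3: result = False

Answer: false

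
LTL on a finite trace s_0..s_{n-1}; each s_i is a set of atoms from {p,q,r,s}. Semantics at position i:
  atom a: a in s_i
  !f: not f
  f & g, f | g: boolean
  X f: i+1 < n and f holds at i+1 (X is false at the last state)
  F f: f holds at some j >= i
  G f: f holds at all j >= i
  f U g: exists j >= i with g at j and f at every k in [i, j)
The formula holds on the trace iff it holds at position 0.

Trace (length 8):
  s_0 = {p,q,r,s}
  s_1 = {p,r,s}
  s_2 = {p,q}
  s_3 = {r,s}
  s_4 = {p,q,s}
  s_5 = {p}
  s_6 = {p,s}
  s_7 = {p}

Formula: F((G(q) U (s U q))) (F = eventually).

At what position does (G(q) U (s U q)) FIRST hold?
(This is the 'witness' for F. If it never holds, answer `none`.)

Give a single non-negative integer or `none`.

s_0={p,q,r,s}: (G(q) U (s U q))=True G(q)=False q=True (s U q)=True s=True
s_1={p,r,s}: (G(q) U (s U q))=True G(q)=False q=False (s U q)=True s=True
s_2={p,q}: (G(q) U (s U q))=True G(q)=False q=True (s U q)=True s=False
s_3={r,s}: (G(q) U (s U q))=True G(q)=False q=False (s U q)=True s=True
s_4={p,q,s}: (G(q) U (s U q))=True G(q)=False q=True (s U q)=True s=True
s_5={p}: (G(q) U (s U q))=False G(q)=False q=False (s U q)=False s=False
s_6={p,s}: (G(q) U (s U q))=False G(q)=False q=False (s U q)=False s=True
s_7={p}: (G(q) U (s U q))=False G(q)=False q=False (s U q)=False s=False
F((G(q) U (s U q))) holds; first witness at position 0.

Answer: 0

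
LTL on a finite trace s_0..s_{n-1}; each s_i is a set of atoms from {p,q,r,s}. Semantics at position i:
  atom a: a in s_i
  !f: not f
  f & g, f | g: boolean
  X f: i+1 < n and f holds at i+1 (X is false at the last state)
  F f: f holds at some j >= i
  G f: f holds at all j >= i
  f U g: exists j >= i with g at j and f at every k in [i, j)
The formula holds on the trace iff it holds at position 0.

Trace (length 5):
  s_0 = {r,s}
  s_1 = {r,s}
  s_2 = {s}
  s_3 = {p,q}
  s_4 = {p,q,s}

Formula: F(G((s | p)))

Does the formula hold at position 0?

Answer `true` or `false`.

s_0={r,s}: F(G((s | p)))=True G((s | p))=True (s | p)=True s=True p=False
s_1={r,s}: F(G((s | p)))=True G((s | p))=True (s | p)=True s=True p=False
s_2={s}: F(G((s | p)))=True G((s | p))=True (s | p)=True s=True p=False
s_3={p,q}: F(G((s | p)))=True G((s | p))=True (s | p)=True s=False p=True
s_4={p,q,s}: F(G((s | p)))=True G((s | p))=True (s | p)=True s=True p=True

Answer: true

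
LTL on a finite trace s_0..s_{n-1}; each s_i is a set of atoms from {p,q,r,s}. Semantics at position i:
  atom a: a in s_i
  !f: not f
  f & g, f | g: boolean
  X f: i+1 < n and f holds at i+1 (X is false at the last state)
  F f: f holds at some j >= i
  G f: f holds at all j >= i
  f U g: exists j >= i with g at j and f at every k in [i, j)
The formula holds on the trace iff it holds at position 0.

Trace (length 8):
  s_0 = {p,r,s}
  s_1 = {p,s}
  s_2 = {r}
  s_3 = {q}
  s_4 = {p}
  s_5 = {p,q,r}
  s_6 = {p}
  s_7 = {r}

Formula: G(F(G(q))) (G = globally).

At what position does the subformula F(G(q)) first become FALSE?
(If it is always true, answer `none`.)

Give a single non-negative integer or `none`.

s_0={p,r,s}: F(G(q))=False G(q)=False q=False
s_1={p,s}: F(G(q))=False G(q)=False q=False
s_2={r}: F(G(q))=False G(q)=False q=False
s_3={q}: F(G(q))=False G(q)=False q=True
s_4={p}: F(G(q))=False G(q)=False q=False
s_5={p,q,r}: F(G(q))=False G(q)=False q=True
s_6={p}: F(G(q))=False G(q)=False q=False
s_7={r}: F(G(q))=False G(q)=False q=False
G(F(G(q))) holds globally = False
First violation at position 0.

Answer: 0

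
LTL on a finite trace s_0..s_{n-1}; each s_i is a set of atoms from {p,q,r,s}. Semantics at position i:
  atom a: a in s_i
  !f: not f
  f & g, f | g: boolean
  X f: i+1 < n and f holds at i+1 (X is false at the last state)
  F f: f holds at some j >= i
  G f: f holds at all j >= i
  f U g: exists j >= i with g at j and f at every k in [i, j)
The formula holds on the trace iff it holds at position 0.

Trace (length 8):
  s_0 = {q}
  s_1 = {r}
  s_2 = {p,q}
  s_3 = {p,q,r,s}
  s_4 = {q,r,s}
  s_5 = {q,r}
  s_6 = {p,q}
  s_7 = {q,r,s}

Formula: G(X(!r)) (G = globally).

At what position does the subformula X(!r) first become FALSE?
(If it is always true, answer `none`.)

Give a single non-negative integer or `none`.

Answer: 0

Derivation:
s_0={q}: X(!r)=False !r=True r=False
s_1={r}: X(!r)=True !r=False r=True
s_2={p,q}: X(!r)=False !r=True r=False
s_3={p,q,r,s}: X(!r)=False !r=False r=True
s_4={q,r,s}: X(!r)=False !r=False r=True
s_5={q,r}: X(!r)=True !r=False r=True
s_6={p,q}: X(!r)=False !r=True r=False
s_7={q,r,s}: X(!r)=False !r=False r=True
G(X(!r)) holds globally = False
First violation at position 0.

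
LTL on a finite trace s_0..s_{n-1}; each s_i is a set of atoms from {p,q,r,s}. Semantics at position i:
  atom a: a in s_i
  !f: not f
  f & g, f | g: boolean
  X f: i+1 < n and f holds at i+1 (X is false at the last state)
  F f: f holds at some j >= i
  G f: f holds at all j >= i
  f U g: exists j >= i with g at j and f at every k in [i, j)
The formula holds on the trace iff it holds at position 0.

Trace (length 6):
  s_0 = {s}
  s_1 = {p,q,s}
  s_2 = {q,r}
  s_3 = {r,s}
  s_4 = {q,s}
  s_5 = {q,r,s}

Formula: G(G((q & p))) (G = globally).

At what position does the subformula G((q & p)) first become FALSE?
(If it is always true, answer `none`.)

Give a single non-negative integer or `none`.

s_0={s}: G((q & p))=False (q & p)=False q=False p=False
s_1={p,q,s}: G((q & p))=False (q & p)=True q=True p=True
s_2={q,r}: G((q & p))=False (q & p)=False q=True p=False
s_3={r,s}: G((q & p))=False (q & p)=False q=False p=False
s_4={q,s}: G((q & p))=False (q & p)=False q=True p=False
s_5={q,r,s}: G((q & p))=False (q & p)=False q=True p=False
G(G((q & p))) holds globally = False
First violation at position 0.

Answer: 0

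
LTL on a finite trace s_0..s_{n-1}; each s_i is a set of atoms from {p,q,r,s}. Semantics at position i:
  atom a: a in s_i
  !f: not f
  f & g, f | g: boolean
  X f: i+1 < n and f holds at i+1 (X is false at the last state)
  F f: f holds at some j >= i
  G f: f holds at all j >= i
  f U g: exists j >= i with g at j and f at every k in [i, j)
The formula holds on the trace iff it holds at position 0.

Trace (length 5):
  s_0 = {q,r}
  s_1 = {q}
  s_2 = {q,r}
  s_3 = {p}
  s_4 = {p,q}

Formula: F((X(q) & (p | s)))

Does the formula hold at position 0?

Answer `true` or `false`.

Answer: true

Derivation:
s_0={q,r}: F((X(q) & (p | s)))=True (X(q) & (p | s))=False X(q)=True q=True (p | s)=False p=False s=False
s_1={q}: F((X(q) & (p | s)))=True (X(q) & (p | s))=False X(q)=True q=True (p | s)=False p=False s=False
s_2={q,r}: F((X(q) & (p | s)))=True (X(q) & (p | s))=False X(q)=False q=True (p | s)=False p=False s=False
s_3={p}: F((X(q) & (p | s)))=True (X(q) & (p | s))=True X(q)=True q=False (p | s)=True p=True s=False
s_4={p,q}: F((X(q) & (p | s)))=False (X(q) & (p | s))=False X(q)=False q=True (p | s)=True p=True s=False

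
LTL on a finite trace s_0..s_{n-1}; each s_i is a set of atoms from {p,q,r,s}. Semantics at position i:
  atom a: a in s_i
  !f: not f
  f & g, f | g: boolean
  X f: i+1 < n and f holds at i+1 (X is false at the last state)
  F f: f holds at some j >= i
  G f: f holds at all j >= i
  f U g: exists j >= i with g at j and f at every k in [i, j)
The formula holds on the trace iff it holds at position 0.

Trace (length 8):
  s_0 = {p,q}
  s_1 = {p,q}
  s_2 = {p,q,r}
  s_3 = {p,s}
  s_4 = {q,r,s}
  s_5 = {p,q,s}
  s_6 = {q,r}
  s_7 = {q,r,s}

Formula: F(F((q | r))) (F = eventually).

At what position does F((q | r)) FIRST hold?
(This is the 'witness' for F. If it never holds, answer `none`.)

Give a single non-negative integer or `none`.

Answer: 0

Derivation:
s_0={p,q}: F((q | r))=True (q | r)=True q=True r=False
s_1={p,q}: F((q | r))=True (q | r)=True q=True r=False
s_2={p,q,r}: F((q | r))=True (q | r)=True q=True r=True
s_3={p,s}: F((q | r))=True (q | r)=False q=False r=False
s_4={q,r,s}: F((q | r))=True (q | r)=True q=True r=True
s_5={p,q,s}: F((q | r))=True (q | r)=True q=True r=False
s_6={q,r}: F((q | r))=True (q | r)=True q=True r=True
s_7={q,r,s}: F((q | r))=True (q | r)=True q=True r=True
F(F((q | r))) holds; first witness at position 0.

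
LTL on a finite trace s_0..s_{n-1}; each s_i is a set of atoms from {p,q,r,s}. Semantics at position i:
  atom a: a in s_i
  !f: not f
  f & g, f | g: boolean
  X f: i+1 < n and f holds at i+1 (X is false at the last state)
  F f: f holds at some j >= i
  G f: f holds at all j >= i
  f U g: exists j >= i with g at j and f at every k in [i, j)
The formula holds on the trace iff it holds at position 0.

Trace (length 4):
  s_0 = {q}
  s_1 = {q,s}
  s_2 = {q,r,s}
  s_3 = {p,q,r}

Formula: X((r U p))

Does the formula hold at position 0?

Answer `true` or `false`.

Answer: false

Derivation:
s_0={q}: X((r U p))=False (r U p)=False r=False p=False
s_1={q,s}: X((r U p))=True (r U p)=False r=False p=False
s_2={q,r,s}: X((r U p))=True (r U p)=True r=True p=False
s_3={p,q,r}: X((r U p))=False (r U p)=True r=True p=True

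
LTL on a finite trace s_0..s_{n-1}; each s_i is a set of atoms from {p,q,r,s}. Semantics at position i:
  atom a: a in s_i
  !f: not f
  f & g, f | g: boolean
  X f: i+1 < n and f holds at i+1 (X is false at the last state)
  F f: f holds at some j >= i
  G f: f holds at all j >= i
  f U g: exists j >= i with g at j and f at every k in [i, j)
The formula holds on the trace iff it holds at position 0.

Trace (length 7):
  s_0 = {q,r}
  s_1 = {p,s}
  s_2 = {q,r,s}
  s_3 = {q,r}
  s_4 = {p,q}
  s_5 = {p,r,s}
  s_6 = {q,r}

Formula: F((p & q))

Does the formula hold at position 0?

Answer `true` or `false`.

s_0={q,r}: F((p & q))=True (p & q)=False p=False q=True
s_1={p,s}: F((p & q))=True (p & q)=False p=True q=False
s_2={q,r,s}: F((p & q))=True (p & q)=False p=False q=True
s_3={q,r}: F((p & q))=True (p & q)=False p=False q=True
s_4={p,q}: F((p & q))=True (p & q)=True p=True q=True
s_5={p,r,s}: F((p & q))=False (p & q)=False p=True q=False
s_6={q,r}: F((p & q))=False (p & q)=False p=False q=True

Answer: true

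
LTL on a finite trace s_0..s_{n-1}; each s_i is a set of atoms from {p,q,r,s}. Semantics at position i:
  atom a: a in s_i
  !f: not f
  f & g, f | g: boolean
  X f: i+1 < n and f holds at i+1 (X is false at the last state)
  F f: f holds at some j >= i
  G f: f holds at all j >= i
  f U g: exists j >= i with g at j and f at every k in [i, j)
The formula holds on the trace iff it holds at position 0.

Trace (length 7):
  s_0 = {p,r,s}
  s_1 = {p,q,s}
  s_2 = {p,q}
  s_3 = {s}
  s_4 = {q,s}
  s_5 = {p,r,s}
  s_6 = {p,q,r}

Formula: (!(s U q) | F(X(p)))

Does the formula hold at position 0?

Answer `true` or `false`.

s_0={p,r,s}: (!(s U q) | F(X(p)))=True !(s U q)=False (s U q)=True s=True q=False F(X(p))=True X(p)=True p=True
s_1={p,q,s}: (!(s U q) | F(X(p)))=True !(s U q)=False (s U q)=True s=True q=True F(X(p))=True X(p)=True p=True
s_2={p,q}: (!(s U q) | F(X(p)))=True !(s U q)=False (s U q)=True s=False q=True F(X(p))=True X(p)=False p=True
s_3={s}: (!(s U q) | F(X(p)))=True !(s U q)=False (s U q)=True s=True q=False F(X(p))=True X(p)=False p=False
s_4={q,s}: (!(s U q) | F(X(p)))=True !(s U q)=False (s U q)=True s=True q=True F(X(p))=True X(p)=True p=False
s_5={p,r,s}: (!(s U q) | F(X(p)))=True !(s U q)=False (s U q)=True s=True q=False F(X(p))=True X(p)=True p=True
s_6={p,q,r}: (!(s U q) | F(X(p)))=False !(s U q)=False (s U q)=True s=False q=True F(X(p))=False X(p)=False p=True

Answer: true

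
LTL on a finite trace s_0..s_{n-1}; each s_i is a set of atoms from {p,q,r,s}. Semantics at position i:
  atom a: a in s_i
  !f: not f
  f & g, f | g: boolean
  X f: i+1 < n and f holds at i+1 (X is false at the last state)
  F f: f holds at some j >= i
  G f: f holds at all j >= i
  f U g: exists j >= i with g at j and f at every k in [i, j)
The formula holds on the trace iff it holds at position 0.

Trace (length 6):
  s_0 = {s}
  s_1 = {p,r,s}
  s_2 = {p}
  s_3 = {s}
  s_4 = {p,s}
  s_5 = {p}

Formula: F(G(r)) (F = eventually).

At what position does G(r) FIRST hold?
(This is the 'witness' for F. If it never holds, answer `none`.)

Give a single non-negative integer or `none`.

Answer: none

Derivation:
s_0={s}: G(r)=False r=False
s_1={p,r,s}: G(r)=False r=True
s_2={p}: G(r)=False r=False
s_3={s}: G(r)=False r=False
s_4={p,s}: G(r)=False r=False
s_5={p}: G(r)=False r=False
F(G(r)) does not hold (no witness exists).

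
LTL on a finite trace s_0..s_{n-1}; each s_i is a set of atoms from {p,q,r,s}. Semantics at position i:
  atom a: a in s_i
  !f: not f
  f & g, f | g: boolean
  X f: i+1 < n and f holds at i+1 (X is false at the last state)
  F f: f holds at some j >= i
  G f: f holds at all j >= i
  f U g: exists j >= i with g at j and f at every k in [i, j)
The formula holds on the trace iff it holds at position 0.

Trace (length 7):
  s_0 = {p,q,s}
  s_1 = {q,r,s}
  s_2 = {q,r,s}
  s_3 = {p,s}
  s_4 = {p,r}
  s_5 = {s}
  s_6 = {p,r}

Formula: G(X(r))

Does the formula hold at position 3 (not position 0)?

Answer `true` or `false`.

Answer: false

Derivation:
s_0={p,q,s}: G(X(r))=False X(r)=True r=False
s_1={q,r,s}: G(X(r))=False X(r)=True r=True
s_2={q,r,s}: G(X(r))=False X(r)=False r=True
s_3={p,s}: G(X(r))=False X(r)=True r=False
s_4={p,r}: G(X(r))=False X(r)=False r=True
s_5={s}: G(X(r))=False X(r)=True r=False
s_6={p,r}: G(X(r))=False X(r)=False r=True
Evaluating at position 3: result = False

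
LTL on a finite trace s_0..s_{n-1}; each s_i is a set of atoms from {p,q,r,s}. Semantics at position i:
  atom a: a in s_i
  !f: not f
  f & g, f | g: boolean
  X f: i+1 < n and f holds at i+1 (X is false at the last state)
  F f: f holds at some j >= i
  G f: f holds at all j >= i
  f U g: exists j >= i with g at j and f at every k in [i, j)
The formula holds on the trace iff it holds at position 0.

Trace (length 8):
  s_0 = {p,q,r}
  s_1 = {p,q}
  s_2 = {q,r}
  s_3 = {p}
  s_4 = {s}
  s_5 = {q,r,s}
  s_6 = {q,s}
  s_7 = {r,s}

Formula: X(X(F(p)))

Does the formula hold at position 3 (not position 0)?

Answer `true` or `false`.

Answer: false

Derivation:
s_0={p,q,r}: X(X(F(p)))=True X(F(p))=True F(p)=True p=True
s_1={p,q}: X(X(F(p)))=True X(F(p))=True F(p)=True p=True
s_2={q,r}: X(X(F(p)))=False X(F(p))=True F(p)=True p=False
s_3={p}: X(X(F(p)))=False X(F(p))=False F(p)=True p=True
s_4={s}: X(X(F(p)))=False X(F(p))=False F(p)=False p=False
s_5={q,r,s}: X(X(F(p)))=False X(F(p))=False F(p)=False p=False
s_6={q,s}: X(X(F(p)))=False X(F(p))=False F(p)=False p=False
s_7={r,s}: X(X(F(p)))=False X(F(p))=False F(p)=False p=False
Evaluating at position 3: result = False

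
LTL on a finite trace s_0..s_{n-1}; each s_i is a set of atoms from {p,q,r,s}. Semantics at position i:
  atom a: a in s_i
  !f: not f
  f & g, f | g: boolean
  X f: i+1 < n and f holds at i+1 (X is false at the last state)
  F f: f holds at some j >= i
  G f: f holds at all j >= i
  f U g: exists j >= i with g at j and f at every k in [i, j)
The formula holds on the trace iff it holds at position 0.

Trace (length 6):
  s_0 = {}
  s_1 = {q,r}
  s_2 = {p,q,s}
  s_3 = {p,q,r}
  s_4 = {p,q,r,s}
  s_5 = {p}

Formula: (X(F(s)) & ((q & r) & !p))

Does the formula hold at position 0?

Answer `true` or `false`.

s_0={}: (X(F(s)) & ((q & r) & !p))=False X(F(s))=True F(s)=True s=False ((q & r) & !p)=False (q & r)=False q=False r=False !p=True p=False
s_1={q,r}: (X(F(s)) & ((q & r) & !p))=True X(F(s))=True F(s)=True s=False ((q & r) & !p)=True (q & r)=True q=True r=True !p=True p=False
s_2={p,q,s}: (X(F(s)) & ((q & r) & !p))=False X(F(s))=True F(s)=True s=True ((q & r) & !p)=False (q & r)=False q=True r=False !p=False p=True
s_3={p,q,r}: (X(F(s)) & ((q & r) & !p))=False X(F(s))=True F(s)=True s=False ((q & r) & !p)=False (q & r)=True q=True r=True !p=False p=True
s_4={p,q,r,s}: (X(F(s)) & ((q & r) & !p))=False X(F(s))=False F(s)=True s=True ((q & r) & !p)=False (q & r)=True q=True r=True !p=False p=True
s_5={p}: (X(F(s)) & ((q & r) & !p))=False X(F(s))=False F(s)=False s=False ((q & r) & !p)=False (q & r)=False q=False r=False !p=False p=True

Answer: false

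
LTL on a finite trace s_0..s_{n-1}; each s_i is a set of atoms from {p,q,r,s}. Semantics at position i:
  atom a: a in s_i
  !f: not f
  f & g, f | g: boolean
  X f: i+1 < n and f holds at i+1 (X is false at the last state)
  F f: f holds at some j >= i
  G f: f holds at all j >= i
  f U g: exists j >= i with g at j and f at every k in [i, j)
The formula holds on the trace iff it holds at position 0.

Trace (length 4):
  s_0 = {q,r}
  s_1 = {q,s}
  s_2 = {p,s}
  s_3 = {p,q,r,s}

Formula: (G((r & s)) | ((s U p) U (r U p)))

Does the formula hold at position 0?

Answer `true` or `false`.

s_0={q,r}: (G((r & s)) | ((s U p) U (r U p)))=False G((r & s))=False (r & s)=False r=True s=False ((s U p) U (r U p))=False (s U p)=False p=False (r U p)=False
s_1={q,s}: (G((r & s)) | ((s U p) U (r U p)))=True G((r & s))=False (r & s)=False r=False s=True ((s U p) U (r U p))=True (s U p)=True p=False (r U p)=False
s_2={p,s}: (G((r & s)) | ((s U p) U (r U p)))=True G((r & s))=False (r & s)=False r=False s=True ((s U p) U (r U p))=True (s U p)=True p=True (r U p)=True
s_3={p,q,r,s}: (G((r & s)) | ((s U p) U (r U p)))=True G((r & s))=True (r & s)=True r=True s=True ((s U p) U (r U p))=True (s U p)=True p=True (r U p)=True

Answer: false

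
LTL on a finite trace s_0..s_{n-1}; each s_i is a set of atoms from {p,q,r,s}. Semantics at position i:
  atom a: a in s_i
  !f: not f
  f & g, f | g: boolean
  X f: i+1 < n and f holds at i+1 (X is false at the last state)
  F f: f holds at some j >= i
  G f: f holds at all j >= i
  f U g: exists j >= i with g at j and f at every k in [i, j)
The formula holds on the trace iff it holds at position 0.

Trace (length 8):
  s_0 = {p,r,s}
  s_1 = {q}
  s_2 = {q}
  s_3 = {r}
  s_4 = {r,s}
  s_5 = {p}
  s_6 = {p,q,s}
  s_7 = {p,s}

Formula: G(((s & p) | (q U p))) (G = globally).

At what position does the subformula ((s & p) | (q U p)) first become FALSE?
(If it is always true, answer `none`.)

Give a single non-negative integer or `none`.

s_0={p,r,s}: ((s & p) | (q U p))=True (s & p)=True s=True p=True (q U p)=True q=False
s_1={q}: ((s & p) | (q U p))=False (s & p)=False s=False p=False (q U p)=False q=True
s_2={q}: ((s & p) | (q U p))=False (s & p)=False s=False p=False (q U p)=False q=True
s_3={r}: ((s & p) | (q U p))=False (s & p)=False s=False p=False (q U p)=False q=False
s_4={r,s}: ((s & p) | (q U p))=False (s & p)=False s=True p=False (q U p)=False q=False
s_5={p}: ((s & p) | (q U p))=True (s & p)=False s=False p=True (q U p)=True q=False
s_6={p,q,s}: ((s & p) | (q U p))=True (s & p)=True s=True p=True (q U p)=True q=True
s_7={p,s}: ((s & p) | (q U p))=True (s & p)=True s=True p=True (q U p)=True q=False
G(((s & p) | (q U p))) holds globally = False
First violation at position 1.

Answer: 1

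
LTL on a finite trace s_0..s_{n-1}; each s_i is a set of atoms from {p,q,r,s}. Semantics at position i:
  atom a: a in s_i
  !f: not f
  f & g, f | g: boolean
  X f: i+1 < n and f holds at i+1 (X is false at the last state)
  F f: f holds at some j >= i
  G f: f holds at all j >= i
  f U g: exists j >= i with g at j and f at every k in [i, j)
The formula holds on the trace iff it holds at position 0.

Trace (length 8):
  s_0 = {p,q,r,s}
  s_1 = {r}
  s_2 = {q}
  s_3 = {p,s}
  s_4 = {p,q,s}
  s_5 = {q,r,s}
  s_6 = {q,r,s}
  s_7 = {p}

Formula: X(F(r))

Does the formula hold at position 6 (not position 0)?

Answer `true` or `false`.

Answer: false

Derivation:
s_0={p,q,r,s}: X(F(r))=True F(r)=True r=True
s_1={r}: X(F(r))=True F(r)=True r=True
s_2={q}: X(F(r))=True F(r)=True r=False
s_3={p,s}: X(F(r))=True F(r)=True r=False
s_4={p,q,s}: X(F(r))=True F(r)=True r=False
s_5={q,r,s}: X(F(r))=True F(r)=True r=True
s_6={q,r,s}: X(F(r))=False F(r)=True r=True
s_7={p}: X(F(r))=False F(r)=False r=False
Evaluating at position 6: result = False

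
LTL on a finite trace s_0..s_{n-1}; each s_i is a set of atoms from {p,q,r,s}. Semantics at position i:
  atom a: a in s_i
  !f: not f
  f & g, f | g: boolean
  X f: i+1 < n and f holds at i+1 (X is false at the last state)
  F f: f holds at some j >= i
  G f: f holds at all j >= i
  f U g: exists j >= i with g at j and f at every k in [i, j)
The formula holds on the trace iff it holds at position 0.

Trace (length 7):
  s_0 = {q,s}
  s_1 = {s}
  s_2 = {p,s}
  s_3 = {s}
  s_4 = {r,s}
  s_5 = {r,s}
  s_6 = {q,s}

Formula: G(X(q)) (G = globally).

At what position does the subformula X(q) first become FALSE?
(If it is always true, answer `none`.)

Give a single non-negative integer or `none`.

s_0={q,s}: X(q)=False q=True
s_1={s}: X(q)=False q=False
s_2={p,s}: X(q)=False q=False
s_3={s}: X(q)=False q=False
s_4={r,s}: X(q)=False q=False
s_5={r,s}: X(q)=True q=False
s_6={q,s}: X(q)=False q=True
G(X(q)) holds globally = False
First violation at position 0.

Answer: 0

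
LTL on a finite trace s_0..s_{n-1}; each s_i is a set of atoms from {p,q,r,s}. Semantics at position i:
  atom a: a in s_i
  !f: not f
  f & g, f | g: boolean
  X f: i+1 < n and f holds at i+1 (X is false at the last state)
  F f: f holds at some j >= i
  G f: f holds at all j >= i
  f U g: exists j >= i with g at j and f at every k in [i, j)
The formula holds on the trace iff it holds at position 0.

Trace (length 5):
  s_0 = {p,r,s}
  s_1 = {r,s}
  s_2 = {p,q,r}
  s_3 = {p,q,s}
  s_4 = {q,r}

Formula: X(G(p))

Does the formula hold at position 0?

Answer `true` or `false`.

Answer: false

Derivation:
s_0={p,r,s}: X(G(p))=False G(p)=False p=True
s_1={r,s}: X(G(p))=False G(p)=False p=False
s_2={p,q,r}: X(G(p))=False G(p)=False p=True
s_3={p,q,s}: X(G(p))=False G(p)=False p=True
s_4={q,r}: X(G(p))=False G(p)=False p=False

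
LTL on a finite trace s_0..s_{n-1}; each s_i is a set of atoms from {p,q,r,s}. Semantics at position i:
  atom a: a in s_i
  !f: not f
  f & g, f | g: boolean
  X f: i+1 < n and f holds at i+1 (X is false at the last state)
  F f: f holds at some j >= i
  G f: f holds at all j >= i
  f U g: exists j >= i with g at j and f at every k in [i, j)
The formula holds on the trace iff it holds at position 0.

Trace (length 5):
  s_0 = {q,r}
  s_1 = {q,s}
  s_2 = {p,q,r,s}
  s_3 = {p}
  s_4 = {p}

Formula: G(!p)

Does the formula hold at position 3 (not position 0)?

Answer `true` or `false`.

s_0={q,r}: G(!p)=False !p=True p=False
s_1={q,s}: G(!p)=False !p=True p=False
s_2={p,q,r,s}: G(!p)=False !p=False p=True
s_3={p}: G(!p)=False !p=False p=True
s_4={p}: G(!p)=False !p=False p=True
Evaluating at position 3: result = False

Answer: false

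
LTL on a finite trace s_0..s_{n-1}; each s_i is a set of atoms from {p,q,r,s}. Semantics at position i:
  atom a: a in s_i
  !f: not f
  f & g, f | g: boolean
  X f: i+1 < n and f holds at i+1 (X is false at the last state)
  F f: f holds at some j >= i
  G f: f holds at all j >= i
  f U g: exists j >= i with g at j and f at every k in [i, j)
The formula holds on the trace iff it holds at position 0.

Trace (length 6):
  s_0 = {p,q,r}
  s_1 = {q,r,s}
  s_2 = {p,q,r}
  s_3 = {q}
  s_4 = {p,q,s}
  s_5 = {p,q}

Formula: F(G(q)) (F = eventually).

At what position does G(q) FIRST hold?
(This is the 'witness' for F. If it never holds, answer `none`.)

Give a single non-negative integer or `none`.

Answer: 0

Derivation:
s_0={p,q,r}: G(q)=True q=True
s_1={q,r,s}: G(q)=True q=True
s_2={p,q,r}: G(q)=True q=True
s_3={q}: G(q)=True q=True
s_4={p,q,s}: G(q)=True q=True
s_5={p,q}: G(q)=True q=True
F(G(q)) holds; first witness at position 0.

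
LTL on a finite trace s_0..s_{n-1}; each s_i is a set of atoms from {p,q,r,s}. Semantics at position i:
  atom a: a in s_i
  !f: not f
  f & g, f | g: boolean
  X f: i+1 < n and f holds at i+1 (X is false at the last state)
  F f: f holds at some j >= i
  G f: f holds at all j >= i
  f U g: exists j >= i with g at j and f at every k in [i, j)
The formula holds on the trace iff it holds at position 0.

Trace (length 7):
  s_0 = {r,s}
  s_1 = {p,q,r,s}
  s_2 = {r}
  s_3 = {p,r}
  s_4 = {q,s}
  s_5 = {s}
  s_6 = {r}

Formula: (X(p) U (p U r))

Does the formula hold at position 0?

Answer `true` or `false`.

s_0={r,s}: (X(p) U (p U r))=True X(p)=True p=False (p U r)=True r=True
s_1={p,q,r,s}: (X(p) U (p U r))=True X(p)=False p=True (p U r)=True r=True
s_2={r}: (X(p) U (p U r))=True X(p)=True p=False (p U r)=True r=True
s_3={p,r}: (X(p) U (p U r))=True X(p)=False p=True (p U r)=True r=True
s_4={q,s}: (X(p) U (p U r))=False X(p)=False p=False (p U r)=False r=False
s_5={s}: (X(p) U (p U r))=False X(p)=False p=False (p U r)=False r=False
s_6={r}: (X(p) U (p U r))=True X(p)=False p=False (p U r)=True r=True

Answer: true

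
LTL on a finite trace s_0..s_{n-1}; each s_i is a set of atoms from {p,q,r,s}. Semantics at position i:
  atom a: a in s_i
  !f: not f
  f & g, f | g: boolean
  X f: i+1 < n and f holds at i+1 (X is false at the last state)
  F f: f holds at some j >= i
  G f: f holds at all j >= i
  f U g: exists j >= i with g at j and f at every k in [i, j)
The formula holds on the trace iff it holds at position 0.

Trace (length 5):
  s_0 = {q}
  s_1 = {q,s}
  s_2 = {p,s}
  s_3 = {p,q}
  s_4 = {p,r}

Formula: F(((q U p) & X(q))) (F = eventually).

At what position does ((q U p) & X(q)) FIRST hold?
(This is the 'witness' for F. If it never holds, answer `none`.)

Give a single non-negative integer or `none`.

Answer: 0

Derivation:
s_0={q}: ((q U p) & X(q))=True (q U p)=True q=True p=False X(q)=True
s_1={q,s}: ((q U p) & X(q))=False (q U p)=True q=True p=False X(q)=False
s_2={p,s}: ((q U p) & X(q))=True (q U p)=True q=False p=True X(q)=True
s_3={p,q}: ((q U p) & X(q))=False (q U p)=True q=True p=True X(q)=False
s_4={p,r}: ((q U p) & X(q))=False (q U p)=True q=False p=True X(q)=False
F(((q U p) & X(q))) holds; first witness at position 0.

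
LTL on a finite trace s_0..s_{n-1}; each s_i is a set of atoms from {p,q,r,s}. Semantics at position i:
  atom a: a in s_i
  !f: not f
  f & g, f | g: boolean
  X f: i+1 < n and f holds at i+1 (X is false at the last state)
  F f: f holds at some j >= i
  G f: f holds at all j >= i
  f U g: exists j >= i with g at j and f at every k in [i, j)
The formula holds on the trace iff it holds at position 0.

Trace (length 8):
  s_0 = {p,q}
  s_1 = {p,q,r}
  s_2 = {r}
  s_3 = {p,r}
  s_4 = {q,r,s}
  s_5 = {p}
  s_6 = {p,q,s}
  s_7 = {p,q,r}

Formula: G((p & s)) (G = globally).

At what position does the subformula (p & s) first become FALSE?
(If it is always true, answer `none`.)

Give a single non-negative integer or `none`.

Answer: 0

Derivation:
s_0={p,q}: (p & s)=False p=True s=False
s_1={p,q,r}: (p & s)=False p=True s=False
s_2={r}: (p & s)=False p=False s=False
s_3={p,r}: (p & s)=False p=True s=False
s_4={q,r,s}: (p & s)=False p=False s=True
s_5={p}: (p & s)=False p=True s=False
s_6={p,q,s}: (p & s)=True p=True s=True
s_7={p,q,r}: (p & s)=False p=True s=False
G((p & s)) holds globally = False
First violation at position 0.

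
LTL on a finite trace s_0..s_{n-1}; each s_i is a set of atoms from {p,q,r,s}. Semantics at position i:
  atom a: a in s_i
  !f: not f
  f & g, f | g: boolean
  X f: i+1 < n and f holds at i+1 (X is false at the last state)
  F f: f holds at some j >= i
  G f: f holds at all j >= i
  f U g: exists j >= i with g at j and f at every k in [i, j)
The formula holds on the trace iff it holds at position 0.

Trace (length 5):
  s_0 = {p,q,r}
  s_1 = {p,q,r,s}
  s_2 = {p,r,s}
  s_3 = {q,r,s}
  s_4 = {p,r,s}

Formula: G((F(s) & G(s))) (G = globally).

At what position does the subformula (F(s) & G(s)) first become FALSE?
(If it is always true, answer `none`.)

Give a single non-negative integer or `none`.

s_0={p,q,r}: (F(s) & G(s))=False F(s)=True s=False G(s)=False
s_1={p,q,r,s}: (F(s) & G(s))=True F(s)=True s=True G(s)=True
s_2={p,r,s}: (F(s) & G(s))=True F(s)=True s=True G(s)=True
s_3={q,r,s}: (F(s) & G(s))=True F(s)=True s=True G(s)=True
s_4={p,r,s}: (F(s) & G(s))=True F(s)=True s=True G(s)=True
G((F(s) & G(s))) holds globally = False
First violation at position 0.

Answer: 0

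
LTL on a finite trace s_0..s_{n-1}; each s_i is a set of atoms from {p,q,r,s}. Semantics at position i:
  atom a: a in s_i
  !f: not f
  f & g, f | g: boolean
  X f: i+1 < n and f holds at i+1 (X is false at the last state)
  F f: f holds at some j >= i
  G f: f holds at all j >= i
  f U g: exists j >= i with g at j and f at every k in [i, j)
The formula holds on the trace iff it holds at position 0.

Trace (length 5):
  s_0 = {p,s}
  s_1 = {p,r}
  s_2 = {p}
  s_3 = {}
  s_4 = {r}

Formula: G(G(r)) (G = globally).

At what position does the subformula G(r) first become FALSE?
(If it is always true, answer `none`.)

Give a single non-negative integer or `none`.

Answer: 0

Derivation:
s_0={p,s}: G(r)=False r=False
s_1={p,r}: G(r)=False r=True
s_2={p}: G(r)=False r=False
s_3={}: G(r)=False r=False
s_4={r}: G(r)=True r=True
G(G(r)) holds globally = False
First violation at position 0.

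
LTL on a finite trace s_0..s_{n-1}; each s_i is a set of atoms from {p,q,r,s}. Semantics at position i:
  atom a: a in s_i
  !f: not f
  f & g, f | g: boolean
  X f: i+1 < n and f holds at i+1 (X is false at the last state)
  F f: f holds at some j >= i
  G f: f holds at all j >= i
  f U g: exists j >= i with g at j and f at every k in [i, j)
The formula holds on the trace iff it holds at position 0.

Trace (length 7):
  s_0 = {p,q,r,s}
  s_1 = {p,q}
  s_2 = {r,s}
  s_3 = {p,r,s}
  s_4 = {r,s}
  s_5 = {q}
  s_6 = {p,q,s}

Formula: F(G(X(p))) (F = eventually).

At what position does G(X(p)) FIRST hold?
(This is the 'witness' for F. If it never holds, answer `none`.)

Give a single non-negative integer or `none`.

Answer: none

Derivation:
s_0={p,q,r,s}: G(X(p))=False X(p)=True p=True
s_1={p,q}: G(X(p))=False X(p)=False p=True
s_2={r,s}: G(X(p))=False X(p)=True p=False
s_3={p,r,s}: G(X(p))=False X(p)=False p=True
s_4={r,s}: G(X(p))=False X(p)=False p=False
s_5={q}: G(X(p))=False X(p)=True p=False
s_6={p,q,s}: G(X(p))=False X(p)=False p=True
F(G(X(p))) does not hold (no witness exists).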